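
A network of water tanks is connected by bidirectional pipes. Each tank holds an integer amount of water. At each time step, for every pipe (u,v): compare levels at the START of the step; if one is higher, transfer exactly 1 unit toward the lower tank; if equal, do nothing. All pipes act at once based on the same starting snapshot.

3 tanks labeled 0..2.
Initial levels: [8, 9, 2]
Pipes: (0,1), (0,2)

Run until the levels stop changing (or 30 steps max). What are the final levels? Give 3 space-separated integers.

Answer: 5 7 7

Derivation:
Step 1: flows [1->0,0->2] -> levels [8 8 3]
Step 2: flows [0=1,0->2] -> levels [7 8 4]
Step 3: flows [1->0,0->2] -> levels [7 7 5]
Step 4: flows [0=1,0->2] -> levels [6 7 6]
Step 5: flows [1->0,0=2] -> levels [7 6 6]
Step 6: flows [0->1,0->2] -> levels [5 7 7]
Step 7: flows [1->0,2->0] -> levels [7 6 6]
  -> period-2 cycle: step 7 state = step 5 state; never stabilizes
  -> state at step 30: (30-5) mod 2 = 1, same as step 6 -> [5 7 7]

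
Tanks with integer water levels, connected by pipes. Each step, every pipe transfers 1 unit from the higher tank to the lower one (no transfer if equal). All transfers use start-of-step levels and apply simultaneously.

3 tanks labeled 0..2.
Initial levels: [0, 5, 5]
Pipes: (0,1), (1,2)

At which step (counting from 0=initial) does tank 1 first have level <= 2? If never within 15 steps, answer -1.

Step 1: flows [1->0,1=2] -> levels [1 4 5]
Step 2: flows [1->0,2->1] -> levels [2 4 4]
Step 3: flows [1->0,1=2] -> levels [3 3 4]
Step 4: flows [0=1,2->1] -> levels [3 4 3]
Step 5: flows [1->0,1->2] -> levels [4 2 4]
Tank 1 first reaches <=2 at step 5

Answer: 5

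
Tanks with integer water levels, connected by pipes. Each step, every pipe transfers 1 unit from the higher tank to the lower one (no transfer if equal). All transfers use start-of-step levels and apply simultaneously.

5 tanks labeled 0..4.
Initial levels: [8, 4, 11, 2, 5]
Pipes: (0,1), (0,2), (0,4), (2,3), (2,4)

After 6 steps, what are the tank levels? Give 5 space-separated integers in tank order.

Answer: 7 6 5 6 6

Derivation:
Step 1: flows [0->1,2->0,0->4,2->3,2->4] -> levels [7 5 8 3 7]
Step 2: flows [0->1,2->0,0=4,2->3,2->4] -> levels [7 6 5 4 8]
Step 3: flows [0->1,0->2,4->0,2->3,4->2] -> levels [6 7 6 5 6]
Step 4: flows [1->0,0=2,0=4,2->3,2=4] -> levels [7 6 5 6 6]
Step 5: flows [0->1,0->2,0->4,3->2,4->2] -> levels [4 7 8 5 6]
Step 6: flows [1->0,2->0,4->0,2->3,2->4] -> levels [7 6 5 6 6]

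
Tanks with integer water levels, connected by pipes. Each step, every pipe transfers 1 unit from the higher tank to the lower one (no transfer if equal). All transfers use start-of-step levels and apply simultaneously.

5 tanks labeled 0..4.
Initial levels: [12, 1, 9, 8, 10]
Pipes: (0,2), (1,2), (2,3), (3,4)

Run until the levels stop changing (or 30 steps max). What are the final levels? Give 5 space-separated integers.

Answer: 7 7 9 8 9

Derivation:
Step 1: flows [0->2,2->1,2->3,4->3] -> levels [11 2 8 10 9]
Step 2: flows [0->2,2->1,3->2,3->4] -> levels [10 3 9 8 10]
Step 3: flows [0->2,2->1,2->3,4->3] -> levels [9 4 8 10 9]
Step 4: flows [0->2,2->1,3->2,3->4] -> levels [8 5 9 8 10]
Step 5: flows [2->0,2->1,2->3,4->3] -> levels [9 6 6 10 9]
Step 6: flows [0->2,1=2,3->2,3->4] -> levels [8 6 8 8 10]
Step 7: flows [0=2,2->1,2=3,4->3] -> levels [8 7 7 9 9]
Step 8: flows [0->2,1=2,3->2,3=4] -> levels [7 7 9 8 9]
Step 9: flows [2->0,2->1,2->3,4->3] -> levels [8 8 6 10 8]
Step 10: flows [0->2,1->2,3->2,3->4] -> levels [7 7 9 8 9]
  -> period-2 cycle: step 10 state = step 8 state; never stabilizes
  -> state at step 30: (30-8) mod 2 = 0, same as step 8 -> [7 7 9 8 9]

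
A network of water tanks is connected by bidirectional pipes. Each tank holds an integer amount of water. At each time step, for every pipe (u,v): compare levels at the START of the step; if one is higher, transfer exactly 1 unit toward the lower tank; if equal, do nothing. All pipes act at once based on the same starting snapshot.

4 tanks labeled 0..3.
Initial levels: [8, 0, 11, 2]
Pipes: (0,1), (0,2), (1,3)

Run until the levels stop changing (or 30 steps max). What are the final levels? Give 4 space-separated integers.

Answer: 4 6 6 5

Derivation:
Step 1: flows [0->1,2->0,3->1] -> levels [8 2 10 1]
Step 2: flows [0->1,2->0,1->3] -> levels [8 2 9 2]
Step 3: flows [0->1,2->0,1=3] -> levels [8 3 8 2]
Step 4: flows [0->1,0=2,1->3] -> levels [7 3 8 3]
Step 5: flows [0->1,2->0,1=3] -> levels [7 4 7 3]
Step 6: flows [0->1,0=2,1->3] -> levels [6 4 7 4]
Step 7: flows [0->1,2->0,1=3] -> levels [6 5 6 4]
Step 8: flows [0->1,0=2,1->3] -> levels [5 5 6 5]
Step 9: flows [0=1,2->0,1=3] -> levels [6 5 5 5]
Step 10: flows [0->1,0->2,1=3] -> levels [4 6 6 5]
Step 11: flows [1->0,2->0,1->3] -> levels [6 4 5 6]
Step 12: flows [0->1,0->2,3->1] -> levels [4 6 6 5]
  -> period-2 cycle: step 12 state = step 10 state; never stabilizes
  -> state at step 30: (30-10) mod 2 = 0, same as step 10 -> [4 6 6 5]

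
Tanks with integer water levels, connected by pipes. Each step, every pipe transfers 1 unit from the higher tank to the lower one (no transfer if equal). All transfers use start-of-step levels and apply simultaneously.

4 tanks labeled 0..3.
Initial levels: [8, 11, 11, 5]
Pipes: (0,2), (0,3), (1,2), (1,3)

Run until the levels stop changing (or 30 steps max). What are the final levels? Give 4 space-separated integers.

Step 1: flows [2->0,0->3,1=2,1->3] -> levels [8 10 10 7]
Step 2: flows [2->0,0->3,1=2,1->3] -> levels [8 9 9 9]
Step 3: flows [2->0,3->0,1=2,1=3] -> levels [10 9 8 8]
Step 4: flows [0->2,0->3,1->2,1->3] -> levels [8 7 10 10]
Step 5: flows [2->0,3->0,2->1,3->1] -> levels [10 9 8 8]
  -> period-2 cycle: step 5 state = step 3 state; never stabilizes
  -> state at step 30: (30-3) mod 2 = 1, same as step 4 -> [8 7 10 10]

Answer: 8 7 10 10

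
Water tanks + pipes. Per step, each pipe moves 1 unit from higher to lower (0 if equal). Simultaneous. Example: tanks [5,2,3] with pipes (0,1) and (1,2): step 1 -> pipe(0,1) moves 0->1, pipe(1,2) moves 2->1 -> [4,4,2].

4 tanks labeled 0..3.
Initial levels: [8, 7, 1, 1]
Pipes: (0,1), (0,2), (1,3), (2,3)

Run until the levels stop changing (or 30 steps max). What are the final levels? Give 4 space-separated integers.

Answer: 5 3 4 5

Derivation:
Step 1: flows [0->1,0->2,1->3,2=3] -> levels [6 7 2 2]
Step 2: flows [1->0,0->2,1->3,2=3] -> levels [6 5 3 3]
Step 3: flows [0->1,0->2,1->3,2=3] -> levels [4 5 4 4]
Step 4: flows [1->0,0=2,1->3,2=3] -> levels [5 3 4 5]
Step 5: flows [0->1,0->2,3->1,3->2] -> levels [3 5 6 3]
Step 6: flows [1->0,2->0,1->3,2->3] -> levels [5 3 4 5]
  -> period-2 cycle: step 6 state = step 4 state; never stabilizes
  -> state at step 30: (30-4) mod 2 = 0, same as step 4 -> [5 3 4 5]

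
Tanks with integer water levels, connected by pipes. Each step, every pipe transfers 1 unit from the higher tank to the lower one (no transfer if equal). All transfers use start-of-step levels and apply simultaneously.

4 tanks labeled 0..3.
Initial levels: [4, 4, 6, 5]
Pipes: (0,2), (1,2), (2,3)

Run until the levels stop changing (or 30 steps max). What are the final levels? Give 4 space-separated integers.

Step 1: flows [2->0,2->1,2->3] -> levels [5 5 3 6]
Step 2: flows [0->2,1->2,3->2] -> levels [4 4 6 5]
  -> period-2 cycle: step 2 state = step 0 state; never stabilizes
  -> state at step 30: (30-0) mod 2 = 0, same as step 0 -> [4 4 6 5]

Answer: 4 4 6 5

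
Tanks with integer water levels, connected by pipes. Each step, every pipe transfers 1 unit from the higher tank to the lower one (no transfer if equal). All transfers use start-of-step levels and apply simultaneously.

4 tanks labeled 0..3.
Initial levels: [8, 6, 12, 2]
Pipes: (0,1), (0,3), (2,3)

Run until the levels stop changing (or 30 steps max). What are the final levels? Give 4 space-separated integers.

Answer: 8 6 8 6

Derivation:
Step 1: flows [0->1,0->3,2->3] -> levels [6 7 11 4]
Step 2: flows [1->0,0->3,2->3] -> levels [6 6 10 6]
Step 3: flows [0=1,0=3,2->3] -> levels [6 6 9 7]
Step 4: flows [0=1,3->0,2->3] -> levels [7 6 8 7]
Step 5: flows [0->1,0=3,2->3] -> levels [6 7 7 8]
Step 6: flows [1->0,3->0,3->2] -> levels [8 6 8 6]
Step 7: flows [0->1,0->3,2->3] -> levels [6 7 7 8]
  -> period-2 cycle: step 7 state = step 5 state; never stabilizes
  -> state at step 30: (30-5) mod 2 = 1, same as step 6 -> [8 6 8 6]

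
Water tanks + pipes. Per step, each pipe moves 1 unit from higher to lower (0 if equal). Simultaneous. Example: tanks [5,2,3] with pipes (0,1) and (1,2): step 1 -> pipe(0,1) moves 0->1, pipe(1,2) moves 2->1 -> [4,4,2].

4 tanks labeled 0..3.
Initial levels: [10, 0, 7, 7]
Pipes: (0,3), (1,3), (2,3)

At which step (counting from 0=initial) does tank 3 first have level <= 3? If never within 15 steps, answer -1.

Answer: -1

Derivation:
Step 1: flows [0->3,3->1,2=3] -> levels [9 1 7 7]
Step 2: flows [0->3,3->1,2=3] -> levels [8 2 7 7]
Step 3: flows [0->3,3->1,2=3] -> levels [7 3 7 7]
Step 4: flows [0=3,3->1,2=3] -> levels [7 4 7 6]
Step 5: flows [0->3,3->1,2->3] -> levels [6 5 6 7]
Step 6: flows [3->0,3->1,3->2] -> levels [7 6 7 4]
Step 7: flows [0->3,1->3,2->3] -> levels [6 5 6 7]
  -> period-2 cycle (repeats step 5); tank 3 never drops to <=3
Tank 3 never reaches <=3 within 15 steps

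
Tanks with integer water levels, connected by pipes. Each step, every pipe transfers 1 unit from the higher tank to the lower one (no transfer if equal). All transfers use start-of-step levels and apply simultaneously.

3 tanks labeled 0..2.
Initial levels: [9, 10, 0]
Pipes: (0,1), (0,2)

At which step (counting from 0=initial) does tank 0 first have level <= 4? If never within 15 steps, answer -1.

Answer: -1

Derivation:
Step 1: flows [1->0,0->2] -> levels [9 9 1]
Step 2: flows [0=1,0->2] -> levels [8 9 2]
Step 3: flows [1->0,0->2] -> levels [8 8 3]
Step 4: flows [0=1,0->2] -> levels [7 8 4]
Step 5: flows [1->0,0->2] -> levels [7 7 5]
Step 6: flows [0=1,0->2] -> levels [6 7 6]
Step 7: flows [1->0,0=2] -> levels [7 6 6]
Step 8: flows [0->1,0->2] -> levels [5 7 7]
Step 9: flows [1->0,2->0] -> levels [7 6 6]
  -> period-2 cycle (repeats step 7); tank 0 never drops to <=4
Tank 0 never reaches <=4 within 15 steps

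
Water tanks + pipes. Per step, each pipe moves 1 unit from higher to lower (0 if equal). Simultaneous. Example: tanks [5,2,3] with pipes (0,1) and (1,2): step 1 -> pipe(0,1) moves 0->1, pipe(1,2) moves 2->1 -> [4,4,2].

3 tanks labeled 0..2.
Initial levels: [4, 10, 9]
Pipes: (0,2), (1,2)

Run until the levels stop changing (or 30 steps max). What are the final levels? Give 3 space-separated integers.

Answer: 8 8 7

Derivation:
Step 1: flows [2->0,1->2] -> levels [5 9 9]
Step 2: flows [2->0,1=2] -> levels [6 9 8]
Step 3: flows [2->0,1->2] -> levels [7 8 8]
Step 4: flows [2->0,1=2] -> levels [8 8 7]
Step 5: flows [0->2,1->2] -> levels [7 7 9]
Step 6: flows [2->0,2->1] -> levels [8 8 7]
  -> period-2 cycle: step 6 state = step 4 state; never stabilizes
  -> state at step 30: (30-4) mod 2 = 0, same as step 4 -> [8 8 7]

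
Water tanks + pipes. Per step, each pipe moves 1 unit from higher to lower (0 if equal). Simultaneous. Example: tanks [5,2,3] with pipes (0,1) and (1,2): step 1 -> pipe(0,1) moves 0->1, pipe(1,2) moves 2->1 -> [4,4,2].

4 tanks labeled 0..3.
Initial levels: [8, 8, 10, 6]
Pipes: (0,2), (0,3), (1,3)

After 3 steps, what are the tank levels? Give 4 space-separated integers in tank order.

Step 1: flows [2->0,0->3,1->3] -> levels [8 7 9 8]
Step 2: flows [2->0,0=3,3->1] -> levels [9 8 8 7]
Step 3: flows [0->2,0->3,1->3] -> levels [7 7 9 9]

Answer: 7 7 9 9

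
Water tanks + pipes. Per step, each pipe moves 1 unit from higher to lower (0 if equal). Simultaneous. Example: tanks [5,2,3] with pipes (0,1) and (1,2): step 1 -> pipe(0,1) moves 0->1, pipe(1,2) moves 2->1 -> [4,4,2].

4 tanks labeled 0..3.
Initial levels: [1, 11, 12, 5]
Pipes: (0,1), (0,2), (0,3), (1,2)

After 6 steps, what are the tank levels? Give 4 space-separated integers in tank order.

Answer: 9 7 7 6

Derivation:
Step 1: flows [1->0,2->0,3->0,2->1] -> levels [4 11 10 4]
Step 2: flows [1->0,2->0,0=3,1->2] -> levels [6 9 10 4]
Step 3: flows [1->0,2->0,0->3,2->1] -> levels [7 9 8 5]
Step 4: flows [1->0,2->0,0->3,1->2] -> levels [8 7 8 6]
Step 5: flows [0->1,0=2,0->3,2->1] -> levels [6 9 7 7]
Step 6: flows [1->0,2->0,3->0,1->2] -> levels [9 7 7 6]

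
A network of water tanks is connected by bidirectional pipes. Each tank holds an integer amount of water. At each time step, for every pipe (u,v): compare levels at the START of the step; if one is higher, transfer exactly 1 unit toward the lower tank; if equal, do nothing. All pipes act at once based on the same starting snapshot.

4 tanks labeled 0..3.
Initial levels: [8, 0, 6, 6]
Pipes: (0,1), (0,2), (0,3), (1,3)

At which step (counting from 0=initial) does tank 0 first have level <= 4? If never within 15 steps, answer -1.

Step 1: flows [0->1,0->2,0->3,3->1] -> levels [5 2 7 6]
Step 2: flows [0->1,2->0,3->0,3->1] -> levels [6 4 6 4]
Step 3: flows [0->1,0=2,0->3,1=3] -> levels [4 5 6 5]
Tank 0 first reaches <=4 at step 3

Answer: 3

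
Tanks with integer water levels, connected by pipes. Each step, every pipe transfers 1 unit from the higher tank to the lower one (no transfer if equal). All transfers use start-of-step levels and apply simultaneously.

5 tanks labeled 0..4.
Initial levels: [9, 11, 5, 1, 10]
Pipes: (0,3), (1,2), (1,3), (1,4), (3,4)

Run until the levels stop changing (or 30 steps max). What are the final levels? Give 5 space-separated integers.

Answer: 8 6 8 6 8

Derivation:
Step 1: flows [0->3,1->2,1->3,1->4,4->3] -> levels [8 8 6 4 10]
Step 2: flows [0->3,1->2,1->3,4->1,4->3] -> levels [7 7 7 7 8]
Step 3: flows [0=3,1=2,1=3,4->1,4->3] -> levels [7 8 7 8 6]
Step 4: flows [3->0,1->2,1=3,1->4,3->4] -> levels [8 6 8 6 8]
Step 5: flows [0->3,2->1,1=3,4->1,4->3] -> levels [7 8 7 8 6]
  -> period-2 cycle: step 5 state = step 3 state; never stabilizes
  -> state at step 30: (30-3) mod 2 = 1, same as step 4 -> [8 6 8 6 8]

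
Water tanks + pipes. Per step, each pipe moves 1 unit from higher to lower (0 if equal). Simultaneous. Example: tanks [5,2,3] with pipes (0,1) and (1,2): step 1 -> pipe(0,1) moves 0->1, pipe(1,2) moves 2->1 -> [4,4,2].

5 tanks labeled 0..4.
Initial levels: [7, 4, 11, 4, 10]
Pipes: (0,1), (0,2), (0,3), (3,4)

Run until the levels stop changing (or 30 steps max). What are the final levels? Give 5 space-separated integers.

Answer: 6 7 8 8 7

Derivation:
Step 1: flows [0->1,2->0,0->3,4->3] -> levels [6 5 10 6 9]
Step 2: flows [0->1,2->0,0=3,4->3] -> levels [6 6 9 7 8]
Step 3: flows [0=1,2->0,3->0,4->3] -> levels [8 6 8 7 7]
Step 4: flows [0->1,0=2,0->3,3=4] -> levels [6 7 8 8 7]
Step 5: flows [1->0,2->0,3->0,3->4] -> levels [9 6 7 6 8]
Step 6: flows [0->1,0->2,0->3,4->3] -> levels [6 7 8 8 7]
  -> period-2 cycle: step 6 state = step 4 state; never stabilizes
  -> state at step 30: (30-4) mod 2 = 0, same as step 4 -> [6 7 8 8 7]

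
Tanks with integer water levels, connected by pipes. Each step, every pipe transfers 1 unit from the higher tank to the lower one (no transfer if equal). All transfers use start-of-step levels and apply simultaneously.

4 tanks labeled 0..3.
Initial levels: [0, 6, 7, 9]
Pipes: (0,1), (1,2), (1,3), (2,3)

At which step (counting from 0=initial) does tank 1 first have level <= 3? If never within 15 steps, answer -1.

Answer: -1

Derivation:
Step 1: flows [1->0,2->1,3->1,3->2] -> levels [1 7 7 7]
Step 2: flows [1->0,1=2,1=3,2=3] -> levels [2 6 7 7]
Step 3: flows [1->0,2->1,3->1,2=3] -> levels [3 7 6 6]
Step 4: flows [1->0,1->2,1->3,2=3] -> levels [4 4 7 7]
Step 5: flows [0=1,2->1,3->1,2=3] -> levels [4 6 6 6]
Step 6: flows [1->0,1=2,1=3,2=3] -> levels [5 5 6 6]
Step 7: flows [0=1,2->1,3->1,2=3] -> levels [5 7 5 5]
Step 8: flows [1->0,1->2,1->3,2=3] -> levels [6 4 6 6]
Step 9: flows [0->1,2->1,3->1,2=3] -> levels [5 7 5 5]
  -> period-2 cycle (repeats step 7); tank 1 never drops to <=3
Tank 1 never reaches <=3 within 15 steps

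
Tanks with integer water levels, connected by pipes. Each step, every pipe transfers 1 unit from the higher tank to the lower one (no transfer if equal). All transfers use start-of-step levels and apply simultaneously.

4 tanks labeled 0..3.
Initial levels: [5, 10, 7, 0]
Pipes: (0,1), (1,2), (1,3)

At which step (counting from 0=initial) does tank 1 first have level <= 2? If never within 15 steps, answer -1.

Step 1: flows [1->0,1->2,1->3] -> levels [6 7 8 1]
Step 2: flows [1->0,2->1,1->3] -> levels [7 6 7 2]
Step 3: flows [0->1,2->1,1->3] -> levels [6 7 6 3]
Step 4: flows [1->0,1->2,1->3] -> levels [7 4 7 4]
Step 5: flows [0->1,2->1,1=3] -> levels [6 6 6 4]
Step 6: flows [0=1,1=2,1->3] -> levels [6 5 6 5]
Step 7: flows [0->1,2->1,1=3] -> levels [5 7 5 5]
Step 8: flows [1->0,1->2,1->3] -> levels [6 4 6 6]
Step 9: flows [0->1,2->1,3->1] -> levels [5 7 5 5]
  -> period-2 cycle (repeats step 7); tank 1 never drops to <=2
Tank 1 never reaches <=2 within 15 steps

Answer: -1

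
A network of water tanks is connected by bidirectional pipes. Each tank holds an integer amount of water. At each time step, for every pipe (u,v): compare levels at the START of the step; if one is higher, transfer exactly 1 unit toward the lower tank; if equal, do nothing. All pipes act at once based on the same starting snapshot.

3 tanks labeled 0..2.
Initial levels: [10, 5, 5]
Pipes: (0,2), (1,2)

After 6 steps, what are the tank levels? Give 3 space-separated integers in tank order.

Step 1: flows [0->2,1=2] -> levels [9 5 6]
Step 2: flows [0->2,2->1] -> levels [8 6 6]
Step 3: flows [0->2,1=2] -> levels [7 6 7]
Step 4: flows [0=2,2->1] -> levels [7 7 6]
Step 5: flows [0->2,1->2] -> levels [6 6 8]
Step 6: flows [2->0,2->1] -> levels [7 7 6]

Answer: 7 7 6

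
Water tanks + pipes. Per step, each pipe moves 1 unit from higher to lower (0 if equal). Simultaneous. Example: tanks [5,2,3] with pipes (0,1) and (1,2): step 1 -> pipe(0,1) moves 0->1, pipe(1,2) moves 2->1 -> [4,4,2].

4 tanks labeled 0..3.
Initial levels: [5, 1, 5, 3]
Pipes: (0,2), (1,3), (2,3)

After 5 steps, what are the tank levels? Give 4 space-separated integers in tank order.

Answer: 4 3 3 4

Derivation:
Step 1: flows [0=2,3->1,2->3] -> levels [5 2 4 3]
Step 2: flows [0->2,3->1,2->3] -> levels [4 3 4 3]
Step 3: flows [0=2,1=3,2->3] -> levels [4 3 3 4]
Step 4: flows [0->2,3->1,3->2] -> levels [3 4 5 2]
Step 5: flows [2->0,1->3,2->3] -> levels [4 3 3 4]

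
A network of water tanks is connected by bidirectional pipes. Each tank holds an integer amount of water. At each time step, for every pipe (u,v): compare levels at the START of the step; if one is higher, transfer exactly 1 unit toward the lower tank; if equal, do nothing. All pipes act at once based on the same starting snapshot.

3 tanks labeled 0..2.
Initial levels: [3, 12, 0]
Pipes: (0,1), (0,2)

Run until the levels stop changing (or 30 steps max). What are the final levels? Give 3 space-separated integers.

Step 1: flows [1->0,0->2] -> levels [3 11 1]
Step 2: flows [1->0,0->2] -> levels [3 10 2]
Step 3: flows [1->0,0->2] -> levels [3 9 3]
Step 4: flows [1->0,0=2] -> levels [4 8 3]
Step 5: flows [1->0,0->2] -> levels [4 7 4]
Step 6: flows [1->0,0=2] -> levels [5 6 4]
Step 7: flows [1->0,0->2] -> levels [5 5 5]
Step 8: flows [0=1,0=2] -> levels [5 5 5]
  -> stable (no change)

Answer: 5 5 5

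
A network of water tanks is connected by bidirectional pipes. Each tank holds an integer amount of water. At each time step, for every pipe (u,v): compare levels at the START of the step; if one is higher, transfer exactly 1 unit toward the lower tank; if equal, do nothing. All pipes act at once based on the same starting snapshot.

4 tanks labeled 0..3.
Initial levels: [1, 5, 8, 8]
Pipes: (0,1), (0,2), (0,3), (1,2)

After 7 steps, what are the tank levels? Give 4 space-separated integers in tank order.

Step 1: flows [1->0,2->0,3->0,2->1] -> levels [4 5 6 7]
Step 2: flows [1->0,2->0,3->0,2->1] -> levels [7 5 4 6]
Step 3: flows [0->1,0->2,0->3,1->2] -> levels [4 5 6 7]
  -> period-2 cycle: step 3 state = step 1 state
  -> state at step 7: (7-1) mod 2 = 0, same as step 1 -> [4 5 6 7]

Answer: 4 5 6 7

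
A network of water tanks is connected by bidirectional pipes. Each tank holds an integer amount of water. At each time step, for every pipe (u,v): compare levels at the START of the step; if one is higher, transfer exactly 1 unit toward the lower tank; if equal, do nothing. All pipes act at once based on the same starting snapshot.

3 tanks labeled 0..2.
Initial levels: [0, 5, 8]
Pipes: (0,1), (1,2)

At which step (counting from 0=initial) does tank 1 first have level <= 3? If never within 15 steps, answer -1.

Answer: 6

Derivation:
Step 1: flows [1->0,2->1] -> levels [1 5 7]
Step 2: flows [1->0,2->1] -> levels [2 5 6]
Step 3: flows [1->0,2->1] -> levels [3 5 5]
Step 4: flows [1->0,1=2] -> levels [4 4 5]
Step 5: flows [0=1,2->1] -> levels [4 5 4]
Step 6: flows [1->0,1->2] -> levels [5 3 5]
Tank 1 first reaches <=3 at step 6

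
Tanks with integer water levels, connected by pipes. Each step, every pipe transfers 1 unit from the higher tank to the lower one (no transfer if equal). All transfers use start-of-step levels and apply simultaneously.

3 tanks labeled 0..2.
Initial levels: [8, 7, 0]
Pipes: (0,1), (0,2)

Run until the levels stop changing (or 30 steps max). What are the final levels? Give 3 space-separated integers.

Step 1: flows [0->1,0->2] -> levels [6 8 1]
Step 2: flows [1->0,0->2] -> levels [6 7 2]
Step 3: flows [1->0,0->2] -> levels [6 6 3]
Step 4: flows [0=1,0->2] -> levels [5 6 4]
Step 5: flows [1->0,0->2] -> levels [5 5 5]
Step 6: flows [0=1,0=2] -> levels [5 5 5]
  -> stable (no change)

Answer: 5 5 5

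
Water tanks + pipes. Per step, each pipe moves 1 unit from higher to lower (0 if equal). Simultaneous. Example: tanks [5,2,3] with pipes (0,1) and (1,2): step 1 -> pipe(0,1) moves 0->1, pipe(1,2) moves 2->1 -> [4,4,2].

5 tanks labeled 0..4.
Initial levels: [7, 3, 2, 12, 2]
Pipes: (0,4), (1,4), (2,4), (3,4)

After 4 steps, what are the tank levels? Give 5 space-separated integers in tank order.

Answer: 4 4 4 8 6

Derivation:
Step 1: flows [0->4,1->4,2=4,3->4] -> levels [6 2 2 11 5]
Step 2: flows [0->4,4->1,4->2,3->4] -> levels [5 3 3 10 5]
Step 3: flows [0=4,4->1,4->2,3->4] -> levels [5 4 4 9 4]
Step 4: flows [0->4,1=4,2=4,3->4] -> levels [4 4 4 8 6]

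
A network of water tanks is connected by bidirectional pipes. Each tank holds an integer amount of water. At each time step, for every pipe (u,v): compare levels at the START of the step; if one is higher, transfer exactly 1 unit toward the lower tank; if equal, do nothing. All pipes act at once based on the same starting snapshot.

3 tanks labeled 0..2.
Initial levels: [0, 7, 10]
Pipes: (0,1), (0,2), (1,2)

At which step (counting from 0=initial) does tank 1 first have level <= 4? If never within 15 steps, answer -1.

Step 1: flows [1->0,2->0,2->1] -> levels [2 7 8]
Step 2: flows [1->0,2->0,2->1] -> levels [4 7 6]
Step 3: flows [1->0,2->0,1->2] -> levels [6 5 6]
Step 4: flows [0->1,0=2,2->1] -> levels [5 7 5]
Step 5: flows [1->0,0=2,1->2] -> levels [6 5 6]
  -> period-2 cycle (repeats step 3); tank 1 never drops to <=4
Tank 1 never reaches <=4 within 15 steps

Answer: -1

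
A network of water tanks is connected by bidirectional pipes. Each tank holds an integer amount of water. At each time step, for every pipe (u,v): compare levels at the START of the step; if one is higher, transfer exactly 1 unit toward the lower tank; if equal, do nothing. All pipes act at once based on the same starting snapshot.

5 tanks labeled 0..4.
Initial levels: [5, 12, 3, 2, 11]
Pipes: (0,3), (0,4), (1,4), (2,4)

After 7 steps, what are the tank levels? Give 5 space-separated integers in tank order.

Step 1: flows [0->3,4->0,1->4,4->2] -> levels [5 11 4 3 10]
Step 2: flows [0->3,4->0,1->4,4->2] -> levels [5 10 5 4 9]
Step 3: flows [0->3,4->0,1->4,4->2] -> levels [5 9 6 5 8]
Step 4: flows [0=3,4->0,1->4,4->2] -> levels [6 8 7 5 7]
Step 5: flows [0->3,4->0,1->4,2=4] -> levels [6 7 7 6 7]
Step 6: flows [0=3,4->0,1=4,2=4] -> levels [7 7 7 6 6]
Step 7: flows [0->3,0->4,1->4,2->4] -> levels [5 6 6 7 9]

Answer: 5 6 6 7 9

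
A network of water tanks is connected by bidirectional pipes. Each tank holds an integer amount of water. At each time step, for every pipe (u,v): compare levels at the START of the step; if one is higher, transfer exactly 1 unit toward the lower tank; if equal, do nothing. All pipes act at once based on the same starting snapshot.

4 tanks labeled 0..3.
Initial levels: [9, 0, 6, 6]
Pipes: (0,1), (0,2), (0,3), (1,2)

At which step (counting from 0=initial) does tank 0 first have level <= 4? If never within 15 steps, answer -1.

Step 1: flows [0->1,0->2,0->3,2->1] -> levels [6 2 6 7]
Step 2: flows [0->1,0=2,3->0,2->1] -> levels [6 4 5 6]
Step 3: flows [0->1,0->2,0=3,2->1] -> levels [4 6 5 6]
Tank 0 first reaches <=4 at step 3

Answer: 3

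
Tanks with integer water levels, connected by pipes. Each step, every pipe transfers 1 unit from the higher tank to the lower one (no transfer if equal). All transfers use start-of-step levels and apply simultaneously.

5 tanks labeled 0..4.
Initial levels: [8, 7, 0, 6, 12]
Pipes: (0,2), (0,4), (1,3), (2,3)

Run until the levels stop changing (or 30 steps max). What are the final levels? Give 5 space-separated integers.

Answer: 8 5 6 7 7

Derivation:
Step 1: flows [0->2,4->0,1->3,3->2] -> levels [8 6 2 6 11]
Step 2: flows [0->2,4->0,1=3,3->2] -> levels [8 6 4 5 10]
Step 3: flows [0->2,4->0,1->3,3->2] -> levels [8 5 6 5 9]
Step 4: flows [0->2,4->0,1=3,2->3] -> levels [8 5 6 6 8]
Step 5: flows [0->2,0=4,3->1,2=3] -> levels [7 6 7 5 8]
Step 6: flows [0=2,4->0,1->3,2->3] -> levels [8 5 6 7 7]
Step 7: flows [0->2,0->4,3->1,3->2] -> levels [6 6 8 5 8]
Step 8: flows [2->0,4->0,1->3,2->3] -> levels [8 5 6 7 7]
  -> period-2 cycle: step 8 state = step 6 state; never stabilizes
  -> state at step 30: (30-6) mod 2 = 0, same as step 6 -> [8 5 6 7 7]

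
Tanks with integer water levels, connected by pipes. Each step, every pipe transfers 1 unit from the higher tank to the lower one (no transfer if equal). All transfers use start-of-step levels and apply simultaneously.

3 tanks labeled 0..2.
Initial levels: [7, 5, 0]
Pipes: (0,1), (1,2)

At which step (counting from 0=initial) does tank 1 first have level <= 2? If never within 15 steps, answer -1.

Step 1: flows [0->1,1->2] -> levels [6 5 1]
Step 2: flows [0->1,1->2] -> levels [5 5 2]
Step 3: flows [0=1,1->2] -> levels [5 4 3]
Step 4: flows [0->1,1->2] -> levels [4 4 4]
Step 5: flows [0=1,1=2] -> levels [4 4 4]
  -> stable; tank 1 stays at 4 > 2
Tank 1 never reaches <=2 within 15 steps

Answer: -1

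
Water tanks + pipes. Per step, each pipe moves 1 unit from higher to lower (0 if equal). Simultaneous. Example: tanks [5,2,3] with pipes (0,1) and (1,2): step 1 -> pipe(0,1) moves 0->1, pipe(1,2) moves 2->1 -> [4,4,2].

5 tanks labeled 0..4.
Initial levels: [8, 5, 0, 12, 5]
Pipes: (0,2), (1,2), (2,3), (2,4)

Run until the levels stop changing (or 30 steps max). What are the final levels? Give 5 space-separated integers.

Answer: 5 5 9 6 5

Derivation:
Step 1: flows [0->2,1->2,3->2,4->2] -> levels [7 4 4 11 4]
Step 2: flows [0->2,1=2,3->2,2=4] -> levels [6 4 6 10 4]
Step 3: flows [0=2,2->1,3->2,2->4] -> levels [6 5 5 9 5]
Step 4: flows [0->2,1=2,3->2,2=4] -> levels [5 5 7 8 5]
Step 5: flows [2->0,2->1,3->2,2->4] -> levels [6 6 5 7 6]
Step 6: flows [0->2,1->2,3->2,4->2] -> levels [5 5 9 6 5]
Step 7: flows [2->0,2->1,2->3,2->4] -> levels [6 6 5 7 6]
  -> period-2 cycle: step 7 state = step 5 state; never stabilizes
  -> state at step 30: (30-5) mod 2 = 1, same as step 6 -> [5 5 9 6 5]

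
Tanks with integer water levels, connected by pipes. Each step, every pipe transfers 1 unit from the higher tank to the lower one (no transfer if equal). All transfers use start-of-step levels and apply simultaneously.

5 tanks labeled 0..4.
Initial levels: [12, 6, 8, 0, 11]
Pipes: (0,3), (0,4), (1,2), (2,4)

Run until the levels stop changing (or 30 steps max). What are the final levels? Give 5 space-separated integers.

Answer: 6 9 7 7 8

Derivation:
Step 1: flows [0->3,0->4,2->1,4->2] -> levels [10 7 8 1 11]
Step 2: flows [0->3,4->0,2->1,4->2] -> levels [10 8 8 2 9]
Step 3: flows [0->3,0->4,1=2,4->2] -> levels [8 8 9 3 9]
Step 4: flows [0->3,4->0,2->1,2=4] -> levels [8 9 8 4 8]
Step 5: flows [0->3,0=4,1->2,2=4] -> levels [7 8 9 5 8]
Step 6: flows [0->3,4->0,2->1,2->4] -> levels [7 9 7 6 8]
Step 7: flows [0->3,4->0,1->2,4->2] -> levels [7 8 9 7 6]
Step 8: flows [0=3,0->4,2->1,2->4] -> levels [6 9 7 7 8]
Step 9: flows [3->0,4->0,1->2,4->2] -> levels [8 8 9 6 6]
Step 10: flows [0->3,0->4,2->1,2->4] -> levels [6 9 7 7 8]
  -> period-2 cycle: step 10 state = step 8 state; never stabilizes
  -> state at step 30: (30-8) mod 2 = 0, same as step 8 -> [6 9 7 7 8]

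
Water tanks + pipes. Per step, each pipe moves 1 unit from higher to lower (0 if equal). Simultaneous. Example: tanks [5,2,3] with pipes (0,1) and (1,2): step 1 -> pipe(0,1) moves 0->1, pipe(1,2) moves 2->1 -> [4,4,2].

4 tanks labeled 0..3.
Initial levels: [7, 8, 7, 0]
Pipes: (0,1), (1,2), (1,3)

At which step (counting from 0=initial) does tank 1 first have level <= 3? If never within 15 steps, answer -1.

Answer: -1

Derivation:
Step 1: flows [1->0,1->2,1->3] -> levels [8 5 8 1]
Step 2: flows [0->1,2->1,1->3] -> levels [7 6 7 2]
Step 3: flows [0->1,2->1,1->3] -> levels [6 7 6 3]
Step 4: flows [1->0,1->2,1->3] -> levels [7 4 7 4]
Step 5: flows [0->1,2->1,1=3] -> levels [6 6 6 4]
Step 6: flows [0=1,1=2,1->3] -> levels [6 5 6 5]
Step 7: flows [0->1,2->1,1=3] -> levels [5 7 5 5]
Step 8: flows [1->0,1->2,1->3] -> levels [6 4 6 6]
Step 9: flows [0->1,2->1,3->1] -> levels [5 7 5 5]
  -> period-2 cycle (repeats step 7); tank 1 never drops to <=3
Tank 1 never reaches <=3 within 15 steps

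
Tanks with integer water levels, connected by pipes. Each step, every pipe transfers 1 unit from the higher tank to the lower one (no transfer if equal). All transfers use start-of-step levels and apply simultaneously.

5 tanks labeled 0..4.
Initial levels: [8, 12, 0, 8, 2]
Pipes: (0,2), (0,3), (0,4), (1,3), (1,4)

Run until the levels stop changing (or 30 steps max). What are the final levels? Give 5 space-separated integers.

Step 1: flows [0->2,0=3,0->4,1->3,1->4] -> levels [6 10 1 9 4]
Step 2: flows [0->2,3->0,0->4,1->3,1->4] -> levels [5 8 2 9 6]
Step 3: flows [0->2,3->0,4->0,3->1,1->4] -> levels [6 8 3 7 6]
Step 4: flows [0->2,3->0,0=4,1->3,1->4] -> levels [6 6 4 7 7]
Step 5: flows [0->2,3->0,4->0,3->1,4->1] -> levels [7 8 5 5 5]
Step 6: flows [0->2,0->3,0->4,1->3,1->4] -> levels [4 6 6 7 7]
Step 7: flows [2->0,3->0,4->0,3->1,4->1] -> levels [7 8 5 5 5]
  -> period-2 cycle: step 7 state = step 5 state; never stabilizes
  -> state at step 30: (30-5) mod 2 = 1, same as step 6 -> [4 6 6 7 7]

Answer: 4 6 6 7 7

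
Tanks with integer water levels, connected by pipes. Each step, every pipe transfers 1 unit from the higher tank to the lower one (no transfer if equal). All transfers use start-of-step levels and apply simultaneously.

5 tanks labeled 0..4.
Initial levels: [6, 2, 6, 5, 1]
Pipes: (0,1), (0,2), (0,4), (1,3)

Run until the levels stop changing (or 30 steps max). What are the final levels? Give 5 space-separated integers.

Step 1: flows [0->1,0=2,0->4,3->1] -> levels [4 4 6 4 2]
Step 2: flows [0=1,2->0,0->4,1=3] -> levels [4 4 5 4 3]
Step 3: flows [0=1,2->0,0->4,1=3] -> levels [4 4 4 4 4]
Step 4: flows [0=1,0=2,0=4,1=3] -> levels [4 4 4 4 4]
  -> stable (no change)

Answer: 4 4 4 4 4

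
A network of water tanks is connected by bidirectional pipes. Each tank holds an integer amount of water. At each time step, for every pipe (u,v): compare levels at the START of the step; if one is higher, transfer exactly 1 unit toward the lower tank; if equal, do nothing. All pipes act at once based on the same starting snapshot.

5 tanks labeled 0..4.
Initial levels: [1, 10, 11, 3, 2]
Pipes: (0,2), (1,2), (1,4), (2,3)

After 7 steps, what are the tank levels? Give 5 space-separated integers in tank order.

Answer: 5 5 7 5 5

Derivation:
Step 1: flows [2->0,2->1,1->4,2->3] -> levels [2 10 8 4 3]
Step 2: flows [2->0,1->2,1->4,2->3] -> levels [3 8 7 5 4]
Step 3: flows [2->0,1->2,1->4,2->3] -> levels [4 6 6 6 5]
Step 4: flows [2->0,1=2,1->4,2=3] -> levels [5 5 5 6 6]
Step 5: flows [0=2,1=2,4->1,3->2] -> levels [5 6 6 5 5]
Step 6: flows [2->0,1=2,1->4,2->3] -> levels [6 5 4 6 6]
Step 7: flows [0->2,1->2,4->1,3->2] -> levels [5 5 7 5 5]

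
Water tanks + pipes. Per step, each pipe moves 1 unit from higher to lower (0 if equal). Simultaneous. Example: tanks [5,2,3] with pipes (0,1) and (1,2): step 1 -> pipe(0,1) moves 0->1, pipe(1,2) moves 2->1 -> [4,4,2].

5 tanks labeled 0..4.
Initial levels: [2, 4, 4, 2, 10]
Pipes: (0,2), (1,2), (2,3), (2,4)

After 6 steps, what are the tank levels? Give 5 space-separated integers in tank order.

Step 1: flows [2->0,1=2,2->3,4->2] -> levels [3 4 3 3 9]
Step 2: flows [0=2,1->2,2=3,4->2] -> levels [3 3 5 3 8]
Step 3: flows [2->0,2->1,2->3,4->2] -> levels [4 4 3 4 7]
Step 4: flows [0->2,1->2,3->2,4->2] -> levels [3 3 7 3 6]
Step 5: flows [2->0,2->1,2->3,2->4] -> levels [4 4 3 4 7]
  -> period-2 cycle: step 5 state = step 3 state
  -> state at step 6: (6-3) mod 2 = 1, same as step 4 -> [3 3 7 3 6]

Answer: 3 3 7 3 6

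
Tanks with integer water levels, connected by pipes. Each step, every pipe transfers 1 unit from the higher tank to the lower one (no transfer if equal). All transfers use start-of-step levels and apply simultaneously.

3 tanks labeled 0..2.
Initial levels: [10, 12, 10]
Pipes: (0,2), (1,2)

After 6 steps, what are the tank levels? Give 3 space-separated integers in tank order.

Answer: 11 11 10

Derivation:
Step 1: flows [0=2,1->2] -> levels [10 11 11]
Step 2: flows [2->0,1=2] -> levels [11 11 10]
Step 3: flows [0->2,1->2] -> levels [10 10 12]
Step 4: flows [2->0,2->1] -> levels [11 11 10]
  -> period-2 cycle: step 4 state = step 2 state
  -> state at step 6: (6-2) mod 2 = 0, same as step 2 -> [11 11 10]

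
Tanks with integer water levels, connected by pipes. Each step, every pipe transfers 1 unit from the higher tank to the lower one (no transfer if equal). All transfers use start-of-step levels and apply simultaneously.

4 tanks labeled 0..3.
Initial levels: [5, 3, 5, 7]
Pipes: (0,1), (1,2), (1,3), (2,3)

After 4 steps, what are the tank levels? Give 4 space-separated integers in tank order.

Answer: 5 3 6 6

Derivation:
Step 1: flows [0->1,2->1,3->1,3->2] -> levels [4 6 5 5]
Step 2: flows [1->0,1->2,1->3,2=3] -> levels [5 3 6 6]
Step 3: flows [0->1,2->1,3->1,2=3] -> levels [4 6 5 5]
  -> period-2 cycle: step 3 state = step 1 state
  -> state at step 4: (4-1) mod 2 = 1, same as step 2 -> [5 3 6 6]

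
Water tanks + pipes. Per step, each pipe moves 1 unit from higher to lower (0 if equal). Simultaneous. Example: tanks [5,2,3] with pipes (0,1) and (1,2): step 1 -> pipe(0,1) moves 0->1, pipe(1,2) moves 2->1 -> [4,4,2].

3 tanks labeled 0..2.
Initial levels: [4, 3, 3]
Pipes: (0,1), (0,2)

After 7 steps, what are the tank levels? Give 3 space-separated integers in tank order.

Answer: 2 4 4

Derivation:
Step 1: flows [0->1,0->2] -> levels [2 4 4]
Step 2: flows [1->0,2->0] -> levels [4 3 3]
  -> period-2 cycle: step 2 state = step 0 state
  -> state at step 7: (7-0) mod 2 = 1, same as step 1 -> [2 4 4]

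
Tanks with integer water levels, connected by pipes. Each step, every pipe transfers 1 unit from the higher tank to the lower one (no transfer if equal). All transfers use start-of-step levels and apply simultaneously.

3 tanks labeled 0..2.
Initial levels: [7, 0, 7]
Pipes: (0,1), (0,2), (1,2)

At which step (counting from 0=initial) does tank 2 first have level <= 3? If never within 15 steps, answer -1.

Answer: -1

Derivation:
Step 1: flows [0->1,0=2,2->1] -> levels [6 2 6]
Step 2: flows [0->1,0=2,2->1] -> levels [5 4 5]
Step 3: flows [0->1,0=2,2->1] -> levels [4 6 4]
Step 4: flows [1->0,0=2,1->2] -> levels [5 4 5]
  -> period-2 cycle (repeats step 2); tank 2 never drops to <=3
Tank 2 never reaches <=3 within 15 steps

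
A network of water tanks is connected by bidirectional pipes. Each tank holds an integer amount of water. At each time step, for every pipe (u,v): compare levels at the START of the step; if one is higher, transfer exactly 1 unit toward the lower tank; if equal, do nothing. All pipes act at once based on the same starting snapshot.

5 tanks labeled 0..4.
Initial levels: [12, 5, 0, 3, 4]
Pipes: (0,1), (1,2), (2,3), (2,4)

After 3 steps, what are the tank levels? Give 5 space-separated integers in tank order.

Step 1: flows [0->1,1->2,3->2,4->2] -> levels [11 5 3 2 3]
Step 2: flows [0->1,1->2,2->3,2=4] -> levels [10 5 3 3 3]
Step 3: flows [0->1,1->2,2=3,2=4] -> levels [9 5 4 3 3]

Answer: 9 5 4 3 3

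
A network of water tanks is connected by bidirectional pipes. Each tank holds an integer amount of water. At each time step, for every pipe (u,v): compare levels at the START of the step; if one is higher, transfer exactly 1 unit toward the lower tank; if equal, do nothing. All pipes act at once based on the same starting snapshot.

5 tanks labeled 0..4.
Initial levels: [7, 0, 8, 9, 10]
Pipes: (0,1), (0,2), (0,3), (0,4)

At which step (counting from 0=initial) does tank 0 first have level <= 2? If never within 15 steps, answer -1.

Answer: -1

Derivation:
Step 1: flows [0->1,2->0,3->0,4->0] -> levels [9 1 7 8 9]
Step 2: flows [0->1,0->2,0->3,0=4] -> levels [6 2 8 9 9]
Step 3: flows [0->1,2->0,3->0,4->0] -> levels [8 3 7 8 8]
Step 4: flows [0->1,0->2,0=3,0=4] -> levels [6 4 8 8 8]
Step 5: flows [0->1,2->0,3->0,4->0] -> levels [8 5 7 7 7]
Step 6: flows [0->1,0->2,0->3,0->4] -> levels [4 6 8 8 8]
Step 7: flows [1->0,2->0,3->0,4->0] -> levels [8 5 7 7 7]
  -> period-2 cycle (repeats step 5); tank 0 never drops to <=2
Tank 0 never reaches <=2 within 15 steps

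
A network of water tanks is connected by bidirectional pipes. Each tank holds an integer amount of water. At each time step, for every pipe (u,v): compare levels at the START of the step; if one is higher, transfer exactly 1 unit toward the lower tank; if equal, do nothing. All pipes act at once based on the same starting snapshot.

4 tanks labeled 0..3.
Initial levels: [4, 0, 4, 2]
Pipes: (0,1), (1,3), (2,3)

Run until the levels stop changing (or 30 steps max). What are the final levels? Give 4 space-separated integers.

Step 1: flows [0->1,3->1,2->3] -> levels [3 2 3 2]
Step 2: flows [0->1,1=3,2->3] -> levels [2 3 2 3]
Step 3: flows [1->0,1=3,3->2] -> levels [3 2 3 2]
  -> period-2 cycle: step 3 state = step 1 state; never stabilizes
  -> state at step 30: (30-1) mod 2 = 1, same as step 2 -> [2 3 2 3]

Answer: 2 3 2 3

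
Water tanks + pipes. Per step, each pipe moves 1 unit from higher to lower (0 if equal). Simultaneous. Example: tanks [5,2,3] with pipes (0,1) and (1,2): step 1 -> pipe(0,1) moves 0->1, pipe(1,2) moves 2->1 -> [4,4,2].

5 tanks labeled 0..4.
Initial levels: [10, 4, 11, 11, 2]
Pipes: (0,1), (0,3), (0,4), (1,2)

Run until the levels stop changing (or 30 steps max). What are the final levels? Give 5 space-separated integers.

Step 1: flows [0->1,3->0,0->4,2->1] -> levels [9 6 10 10 3]
Step 2: flows [0->1,3->0,0->4,2->1] -> levels [8 8 9 9 4]
Step 3: flows [0=1,3->0,0->4,2->1] -> levels [8 9 8 8 5]
Step 4: flows [1->0,0=3,0->4,1->2] -> levels [8 7 9 8 6]
Step 5: flows [0->1,0=3,0->4,2->1] -> levels [6 9 8 8 7]
Step 6: flows [1->0,3->0,4->0,1->2] -> levels [9 7 9 7 6]
Step 7: flows [0->1,0->3,0->4,2->1] -> levels [6 9 8 8 7]
  -> period-2 cycle: step 7 state = step 5 state; never stabilizes
  -> state at step 30: (30-5) mod 2 = 1, same as step 6 -> [9 7 9 7 6]

Answer: 9 7 9 7 6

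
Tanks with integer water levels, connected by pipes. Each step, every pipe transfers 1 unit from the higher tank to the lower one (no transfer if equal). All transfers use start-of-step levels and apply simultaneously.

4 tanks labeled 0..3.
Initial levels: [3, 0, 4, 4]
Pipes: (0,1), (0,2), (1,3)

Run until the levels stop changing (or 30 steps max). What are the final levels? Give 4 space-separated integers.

Step 1: flows [0->1,2->0,3->1] -> levels [3 2 3 3]
Step 2: flows [0->1,0=2,3->1] -> levels [2 4 3 2]
Step 3: flows [1->0,2->0,1->3] -> levels [4 2 2 3]
Step 4: flows [0->1,0->2,3->1] -> levels [2 4 3 2]
  -> period-2 cycle: step 4 state = step 2 state; never stabilizes
  -> state at step 30: (30-2) mod 2 = 0, same as step 2 -> [2 4 3 2]

Answer: 2 4 3 2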